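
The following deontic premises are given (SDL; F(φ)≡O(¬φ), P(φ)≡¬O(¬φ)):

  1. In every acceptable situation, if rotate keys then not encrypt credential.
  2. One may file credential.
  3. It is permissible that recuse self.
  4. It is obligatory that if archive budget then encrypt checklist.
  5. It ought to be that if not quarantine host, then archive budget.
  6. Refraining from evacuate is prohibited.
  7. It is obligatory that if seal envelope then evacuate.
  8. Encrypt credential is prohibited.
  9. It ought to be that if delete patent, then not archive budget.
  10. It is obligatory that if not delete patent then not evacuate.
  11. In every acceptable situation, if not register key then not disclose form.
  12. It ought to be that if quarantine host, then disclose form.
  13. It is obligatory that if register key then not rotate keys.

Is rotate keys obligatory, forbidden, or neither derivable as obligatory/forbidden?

F(¬evacuate) at premise 6 means O(evacuate).
Premise 10 is O(¬delete_patent → ¬evacuate); contrapositively O(evacuate → delete_patent). Since O(evacuate) holds, K gives O(delete_patent).
From O(delete_patent) and premise 9, O(delete_patent → ¬archive_budget), we obtain O(¬archive_budget).
Premise 5, O(¬quarantine_host → archive_budget), contraposes to O(¬archive_budget → quarantine_host); with O(¬archive_budget) we get O(quarantine_host).
With premise 12, O(quarantine_host → disclose_form), the K-axiom yields O(disclose_form).
Premise 11, O(¬register_key → ¬disclose_form), contraposes to O(disclose_form → register_key); with O(disclose_form) we get O(register_key).
Applying K to premise 13 (O(register_key → ¬rotate_keys)) and O(register_key) yields O(¬rotate_keys).
Premises 1, 2, 3, 4, 7, 8 do not contribute to this derivation.
Thus O(¬rotate_keys), which is F(rotate_keys): rotate_keys is forbidden.

Forbidden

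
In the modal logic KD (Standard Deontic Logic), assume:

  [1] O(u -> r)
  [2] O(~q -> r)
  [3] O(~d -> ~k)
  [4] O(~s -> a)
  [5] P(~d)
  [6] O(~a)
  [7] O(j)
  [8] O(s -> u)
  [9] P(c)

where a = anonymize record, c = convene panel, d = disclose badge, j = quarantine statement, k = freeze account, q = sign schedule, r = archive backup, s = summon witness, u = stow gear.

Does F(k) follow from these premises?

Premise 3 is O(~d -> ~k), but O(~d) is not derivable from the premises (the permission P(~d) asserts only ~O(d), not O(~d)), so it does not yield O(~k).
No other premise forces O(~k). An ideal world satisfying every premise can still have k true, so F(k) is not derivable.

No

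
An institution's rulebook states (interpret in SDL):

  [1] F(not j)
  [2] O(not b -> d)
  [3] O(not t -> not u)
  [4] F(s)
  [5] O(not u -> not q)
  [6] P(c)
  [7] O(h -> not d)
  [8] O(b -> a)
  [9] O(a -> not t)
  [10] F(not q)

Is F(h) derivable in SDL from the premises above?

F(not q) at premise 10 means O(q).
The contrapositive of premise 5 (O(not u -> not q)) is O(q -> u), and O(q) is already established, so O(u).
The contrapositive of premise 3 (O(not t -> not u)) is O(u -> t), and O(u) is already established, so O(t).
Premise 9, O(a -> not t), contraposes to O(t -> not a); with O(t) we get O(not a).
Premise 8 is O(b -> a); contrapositively O(not a -> not b). Since O(not a) holds, K gives O(not b).
Applying K to premise 2 (O(not b -> d)) and O(not b) yields O(d).
Premise 7, O(h -> not d), contraposes to O(d -> not h); with O(d) we get O(not h).
Premises 1, 4, 6 do not contribute to this derivation.
So O(not h) holds, i.e. F(h). The claim follows.

Yes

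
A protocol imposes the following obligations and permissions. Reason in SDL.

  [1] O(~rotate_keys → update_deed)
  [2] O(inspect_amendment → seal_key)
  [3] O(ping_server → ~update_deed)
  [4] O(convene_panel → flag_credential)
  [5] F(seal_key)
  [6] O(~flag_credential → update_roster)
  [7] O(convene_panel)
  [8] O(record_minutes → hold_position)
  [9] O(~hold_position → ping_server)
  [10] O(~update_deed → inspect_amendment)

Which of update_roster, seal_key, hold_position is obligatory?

Premise 5 is F(seal_key), i.e. O(~seal_key).
Premise 2, O(inspect_amendment → seal_key), contraposes to O(~seal_key → ~inspect_amendment); with O(~seal_key) we get O(~inspect_amendment).
Premise 10 is O(~update_deed → inspect_amendment); contrapositively O(~inspect_amendment → update_deed). Since O(~inspect_amendment) holds, K gives O(update_deed).
Premise 3 is O(ping_server → ~update_deed); contrapositively O(update_deed → ~ping_server). Since O(update_deed) holds, K gives O(~ping_server).
Premise 9, O(~hold_position → ping_server), contraposes to O(~ping_server → hold_position); with O(~ping_server) we get O(hold_position).
So O(hold_position) holds — hold_position is obligatory. None of the other listed options is made obligatory by any chain of premises.

hold_position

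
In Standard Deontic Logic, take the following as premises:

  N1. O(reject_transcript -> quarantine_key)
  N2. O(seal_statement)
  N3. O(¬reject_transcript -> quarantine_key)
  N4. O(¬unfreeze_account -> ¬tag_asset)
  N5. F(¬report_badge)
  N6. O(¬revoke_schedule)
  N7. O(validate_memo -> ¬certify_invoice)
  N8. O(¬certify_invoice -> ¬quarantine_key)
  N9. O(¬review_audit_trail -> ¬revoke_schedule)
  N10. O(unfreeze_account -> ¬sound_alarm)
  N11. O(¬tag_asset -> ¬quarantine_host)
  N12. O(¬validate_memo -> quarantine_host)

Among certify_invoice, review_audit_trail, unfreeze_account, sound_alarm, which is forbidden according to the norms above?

Premises 1 and 3 cover both cases: O(reject_transcript -> quarantine_key) and O(¬reject_transcript -> quarantine_key). Since reject_transcript ∨ ¬reject_transcript is a tautology, O(quarantine_key) follows.
Premise 8 is O(¬certify_invoice -> ¬quarantine_key); contrapositively O(quarantine_key -> certify_invoice). Since O(quarantine_key) holds, K gives O(certify_invoice).
Premise 7 is O(validate_memo -> ¬certify_invoice); contrapositively O(certify_invoice -> ¬validate_memo). Since O(certify_invoice) holds, K gives O(¬validate_memo).
From O(¬validate_memo) and premise 12, O(¬validate_memo -> quarantine_host), we obtain O(quarantine_host).
Premise 11 is O(¬tag_asset -> ¬quarantine_host); contrapositively O(quarantine_host -> tag_asset). Since O(quarantine_host) holds, K gives O(tag_asset).
Premise 4, O(¬unfreeze_account -> ¬tag_asset), contraposes to O(tag_asset -> unfreeze_account); with O(tag_asset) we get O(unfreeze_account).
With premise 10, O(unfreeze_account -> ¬sound_alarm), the K-axiom yields O(¬sound_alarm).
So O(¬sound_alarm) holds, i.e. sound_alarm is forbidden. None of the other listed options is forbidden under the premises.

sound_alarm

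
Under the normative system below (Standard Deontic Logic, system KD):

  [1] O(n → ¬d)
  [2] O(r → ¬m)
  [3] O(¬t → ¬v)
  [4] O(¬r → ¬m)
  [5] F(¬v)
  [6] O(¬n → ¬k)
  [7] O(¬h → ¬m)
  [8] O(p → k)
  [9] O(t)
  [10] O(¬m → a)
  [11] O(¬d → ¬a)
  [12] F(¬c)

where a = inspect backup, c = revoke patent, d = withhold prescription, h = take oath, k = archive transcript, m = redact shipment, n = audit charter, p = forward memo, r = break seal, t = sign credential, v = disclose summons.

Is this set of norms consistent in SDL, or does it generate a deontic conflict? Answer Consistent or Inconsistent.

Consistent

Premise 3 is O(¬t → ¬v), but O(¬t) is not derivable from the premises, so it does not yield O(¬v).
So O(¬v) is not derivable, and the apparent clash with O(v) does not arise.
A world satisfying every obligation exists (e.g. a=true, c=true, d=true, h=false, k=false, m=false, n=false, p=false, r=false, t=true, v=true); no atom is both obligatory and forbidden, so the set is consistent.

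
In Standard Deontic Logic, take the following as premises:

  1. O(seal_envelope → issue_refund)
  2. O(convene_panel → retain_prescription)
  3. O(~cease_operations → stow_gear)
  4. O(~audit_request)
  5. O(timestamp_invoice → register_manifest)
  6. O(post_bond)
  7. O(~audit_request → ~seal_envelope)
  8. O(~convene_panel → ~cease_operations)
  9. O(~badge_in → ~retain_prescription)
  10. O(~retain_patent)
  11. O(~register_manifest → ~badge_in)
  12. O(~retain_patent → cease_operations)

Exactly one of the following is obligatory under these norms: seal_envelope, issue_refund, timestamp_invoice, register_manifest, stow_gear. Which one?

register_manifest

Premise 10 gives O(~retain_patent).
With premise 12, O(~retain_patent → cease_operations), the K-axiom yields O(cease_operations).
The contrapositive of premise 8 (O(~convene_panel → ~cease_operations)) is O(cease_operations → convene_panel), and O(cease_operations) is already established, so O(convene_panel).
From O(convene_panel) and premise 2, O(convene_panel → retain_prescription), we obtain O(retain_prescription).
The contrapositive of premise 9 (O(~badge_in → ~retain_prescription)) is O(retain_prescription → badge_in), and O(retain_prescription) is already established, so O(badge_in).
Premise 11, O(~register_manifest → ~badge_in), contraposes to O(badge_in → register_manifest); with O(badge_in) we get O(register_manifest).
So O(register_manifest) holds — register_manifest is obligatory. None of the other listed options is made obligatory by any chain of premises.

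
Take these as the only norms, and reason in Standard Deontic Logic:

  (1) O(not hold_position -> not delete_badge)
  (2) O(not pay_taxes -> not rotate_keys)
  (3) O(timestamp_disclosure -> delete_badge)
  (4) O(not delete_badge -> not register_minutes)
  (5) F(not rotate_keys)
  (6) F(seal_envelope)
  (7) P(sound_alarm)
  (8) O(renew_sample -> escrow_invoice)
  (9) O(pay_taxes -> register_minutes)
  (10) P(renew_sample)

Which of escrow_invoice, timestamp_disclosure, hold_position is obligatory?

Premise 5, F(not rotate_keys), is equivalent to O(rotate_keys).
Premise 2, O(not pay_taxes -> not rotate_keys), contraposes to O(rotate_keys -> pay_taxes); with O(rotate_keys) we get O(pay_taxes).
Premise 9 is O(pay_taxes -> register_minutes); since O(pay_taxes), deontic closure gives O(register_minutes).
The contrapositive of premise 4 (O(not delete_badge -> not register_minutes)) is O(register_minutes -> delete_badge), and O(register_minutes) is already established, so O(delete_badge).
Premise 1 is O(not hold_position -> not delete_badge); contrapositively O(delete_badge -> hold_position). Since O(delete_badge) holds, K gives O(hold_position).
So O(hold_position) holds — hold_position is obligatory. None of the other listed options is made obligatory by any chain of premises.

hold_position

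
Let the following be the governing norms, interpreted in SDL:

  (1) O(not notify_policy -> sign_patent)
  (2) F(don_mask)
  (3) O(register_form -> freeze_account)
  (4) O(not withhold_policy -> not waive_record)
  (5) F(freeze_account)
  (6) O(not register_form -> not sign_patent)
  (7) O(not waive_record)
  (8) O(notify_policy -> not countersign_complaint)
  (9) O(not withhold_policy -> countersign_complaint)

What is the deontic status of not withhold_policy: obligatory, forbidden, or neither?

Forbidden

Premise 5, F(freeze_account), is equivalent to O(not freeze_account).
The contrapositive of premise 3 (O(register_form -> freeze_account)) is O(not freeze_account -> not register_form), and O(not freeze_account) is already established, so O(not register_form).
Premise 6 is O(not register_form -> not sign_patent); since O(not register_form), deontic closure gives O(not sign_patent).
The contrapositive of premise 1 (O(not notify_policy -> sign_patent)) is O(not sign_patent -> notify_policy), and O(not sign_patent) is already established, so O(notify_policy).
Applying K to premise 8 (O(notify_policy -> not countersign_complaint)) and O(notify_policy) yields O(not countersign_complaint).
Premise 9, O(not withhold_policy -> countersign_complaint), contraposes to O(not countersign_complaint -> withhold_policy); with O(not countersign_complaint) we get O(withhold_policy).
Premises 2, 4, 7 do not contribute to this derivation.
Thus O(withhold_policy), which is F(not withhold_policy): not withhold_policy is forbidden.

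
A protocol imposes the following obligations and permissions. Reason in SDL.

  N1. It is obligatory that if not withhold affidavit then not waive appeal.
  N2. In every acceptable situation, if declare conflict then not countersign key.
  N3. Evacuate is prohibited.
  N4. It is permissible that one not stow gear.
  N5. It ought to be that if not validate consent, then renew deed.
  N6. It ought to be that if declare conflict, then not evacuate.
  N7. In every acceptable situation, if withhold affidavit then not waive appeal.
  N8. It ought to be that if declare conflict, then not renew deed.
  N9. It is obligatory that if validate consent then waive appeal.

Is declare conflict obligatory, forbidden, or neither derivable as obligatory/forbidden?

By case analysis on withhold_affidavit: premise 7 gives O(withhold_affidavit → ¬waive_appeal) and premise 1 gives O(¬withhold_affidavit → ¬waive_appeal), so O(¬waive_appeal) either way.
Premise 9, O(validate_consent → waive_appeal), contraposes to O(¬waive_appeal → ¬validate_consent); with O(¬waive_appeal) we get O(¬validate_consent).
Premise 5 is O(¬validate_consent → renew_deed); since O(¬validate_consent), deontic closure gives O(renew_deed).
Premise 8, O(declare_conflict → ¬renew_deed), contraposes to O(renew_deed → ¬declare_conflict); with O(renew_deed) we get O(¬declare_conflict).
Premises 2, 3, 4, 6 do not contribute to this derivation.
Thus O(¬declare_conflict), which is F(declare_conflict): declare_conflict is forbidden.

Forbidden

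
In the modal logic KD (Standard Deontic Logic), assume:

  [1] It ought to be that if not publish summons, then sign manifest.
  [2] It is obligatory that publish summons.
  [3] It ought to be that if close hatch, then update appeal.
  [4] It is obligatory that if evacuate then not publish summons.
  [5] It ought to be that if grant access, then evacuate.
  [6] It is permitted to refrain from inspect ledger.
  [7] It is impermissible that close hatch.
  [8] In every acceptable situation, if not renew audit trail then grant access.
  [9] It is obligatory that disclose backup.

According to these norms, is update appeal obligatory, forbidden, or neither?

Premise 3 is O(close_hatch → update_appeal), but O(close_hatch) is not derivable from the premises, so it does not yield O(update_appeal).
No premise or chain of K-axiom applications forces O(update_appeal), and none forces O(¬update_appeal). So update_appeal is neither obligatory nor forbidden under these norms.

Neither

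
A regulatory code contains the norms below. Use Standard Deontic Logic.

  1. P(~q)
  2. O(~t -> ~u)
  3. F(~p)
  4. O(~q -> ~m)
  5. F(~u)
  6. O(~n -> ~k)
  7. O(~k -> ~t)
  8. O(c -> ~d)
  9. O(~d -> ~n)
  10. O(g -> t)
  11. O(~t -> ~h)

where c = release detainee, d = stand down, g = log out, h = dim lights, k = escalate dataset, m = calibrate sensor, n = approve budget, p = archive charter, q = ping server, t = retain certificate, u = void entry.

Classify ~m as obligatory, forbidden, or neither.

Neither

Premise 4 is O(~q -> ~m), but O(~q) is not derivable from the premises (the permission P(~q) asserts only ~O(q), not O(~q)), so it does not yield O(~m).
No premise or chain of K-axiom applications forces O(~m), and none forces O(m). So ~m is neither obligatory nor forbidden under these norms.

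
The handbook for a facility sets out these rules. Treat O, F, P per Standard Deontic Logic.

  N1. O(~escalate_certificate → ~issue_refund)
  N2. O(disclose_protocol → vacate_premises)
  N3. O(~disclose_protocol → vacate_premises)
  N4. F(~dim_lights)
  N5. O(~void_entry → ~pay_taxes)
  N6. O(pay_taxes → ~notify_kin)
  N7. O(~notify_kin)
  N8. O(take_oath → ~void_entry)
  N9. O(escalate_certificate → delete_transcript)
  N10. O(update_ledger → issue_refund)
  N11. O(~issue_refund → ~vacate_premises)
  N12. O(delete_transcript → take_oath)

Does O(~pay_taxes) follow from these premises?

Yes

Premises 2 and 3 cover both cases: O(disclose_protocol → vacate_premises) and O(~disclose_protocol → vacate_premises). Since disclose_protocol ∨ ~disclose_protocol is a tautology, O(vacate_premises) follows.
Premise 11, O(~issue_refund → ~vacate_premises), contraposes to O(vacate_premises → issue_refund); with O(vacate_premises) we get O(issue_refund).
Premise 1 is O(~escalate_certificate → ~issue_refund); contrapositively O(issue_refund → escalate_certificate). Since O(issue_refund) holds, K gives O(escalate_certificate).
With premise 9, O(escalate_certificate → delete_transcript), the K-axiom yields O(delete_transcript).
Applying K to premise 12 (O(delete_transcript → take_oath)) and O(delete_transcript) yields O(take_oath).
With premise 8, O(take_oath → ~void_entry), the K-axiom yields O(~void_entry).
From O(~void_entry) and premise 5, O(~void_entry → ~pay_taxes), we obtain O(~pay_taxes).
Premises 4, 6, 7, 10 do not contribute to this derivation.
So O(~pay_taxes) follows.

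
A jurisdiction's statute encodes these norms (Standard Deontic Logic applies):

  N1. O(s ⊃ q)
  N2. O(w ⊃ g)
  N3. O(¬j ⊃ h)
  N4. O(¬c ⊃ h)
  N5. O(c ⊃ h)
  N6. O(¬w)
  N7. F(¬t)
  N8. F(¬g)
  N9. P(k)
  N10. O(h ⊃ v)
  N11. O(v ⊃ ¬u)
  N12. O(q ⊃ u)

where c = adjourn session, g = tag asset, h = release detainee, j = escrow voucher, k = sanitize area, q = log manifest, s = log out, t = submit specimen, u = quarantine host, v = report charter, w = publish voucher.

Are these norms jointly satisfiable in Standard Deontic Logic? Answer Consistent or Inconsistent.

Premise 2 is O(w ⊃ g); even if O(g) held, inferring O(w) would be affirming the consequent — invalid.
So O(w) is not derivable, and the apparent clash with O(¬w) does not arise.
A world satisfying every obligation exists (e.g. c=false, g=true, h=true, j=false, k=false, q=false, s=false, t=true, u=false, v=true, w=false); no atom is both obligatory and forbidden, so the set is consistent.

Consistent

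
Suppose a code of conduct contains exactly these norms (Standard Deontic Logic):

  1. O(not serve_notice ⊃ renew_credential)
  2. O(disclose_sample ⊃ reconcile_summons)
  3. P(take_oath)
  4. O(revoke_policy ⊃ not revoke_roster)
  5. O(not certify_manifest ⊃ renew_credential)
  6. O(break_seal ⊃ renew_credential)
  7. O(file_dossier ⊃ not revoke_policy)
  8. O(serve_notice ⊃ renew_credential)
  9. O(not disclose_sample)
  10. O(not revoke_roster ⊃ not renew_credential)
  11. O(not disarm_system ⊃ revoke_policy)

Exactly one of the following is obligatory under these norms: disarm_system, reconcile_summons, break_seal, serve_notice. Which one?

Premises 1 and 8 cover both cases: O(not serve_notice ⊃ renew_credential) and O(serve_notice ⊃ renew_credential). Since not serve_notice ∨ serve_notice is a tautology, O(renew_credential) follows.
Premise 10, O(not revoke_roster ⊃ not renew_credential), contraposes to O(renew_credential ⊃ revoke_roster); with O(renew_credential) we get O(revoke_roster).
Premise 4 is O(revoke_policy ⊃ not revoke_roster); contrapositively O(revoke_roster ⊃ not revoke_policy). Since O(revoke_roster) holds, K gives O(not revoke_policy).
Premise 11 is O(not disarm_system ⊃ revoke_policy); contrapositively O(not revoke_policy ⊃ disarm_system). Since O(not revoke_policy) holds, K gives O(disarm_system).
So O(disarm_system) holds — disarm_system is obligatory. None of the other listed options is made obligatory by any chain of premises.

disarm_system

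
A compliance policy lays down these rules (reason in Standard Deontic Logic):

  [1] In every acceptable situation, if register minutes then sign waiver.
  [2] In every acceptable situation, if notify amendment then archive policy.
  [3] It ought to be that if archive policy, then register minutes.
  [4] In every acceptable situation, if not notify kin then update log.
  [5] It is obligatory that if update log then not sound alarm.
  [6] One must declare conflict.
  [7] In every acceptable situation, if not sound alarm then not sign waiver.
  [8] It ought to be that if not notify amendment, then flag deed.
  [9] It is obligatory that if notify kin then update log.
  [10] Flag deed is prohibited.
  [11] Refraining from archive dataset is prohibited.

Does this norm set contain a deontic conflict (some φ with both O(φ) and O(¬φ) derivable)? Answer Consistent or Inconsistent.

Inconsistent

By case analysis on ¬notify_kin: premise 4 gives O(¬notify_kin → update_log) and premise 9 gives O(notify_kin → update_log), so O(update_log) either way.
From O(update_log) and premise 5, O(update_log → ¬sound_alarm), we obtain O(¬sound_alarm).
Applying K to premise 7 (O(¬sound_alarm → ¬sign_waiver)) and O(¬sound_alarm) yields O(¬sign_waiver).
Premise 1 is O(register_minutes → sign_waiver); contrapositively O(¬sign_waiver → ¬register_minutes). Since O(¬sign_waiver) holds, K gives O(¬register_minutes).
Premise 3 is O(archive_policy → register_minutes); contrapositively O(¬register_minutes → ¬archive_policy). Since O(¬register_minutes) holds, K gives O(¬archive_policy).
Premise 2, O(notify_amendment → archive_policy), contraposes to O(¬archive_policy → ¬notify_amendment); with O(¬archive_policy) we get O(¬notify_amendment).
Applying K to premise 8 (O(¬notify_amendment → flag_deed)) and O(¬notify_amendment) yields O(flag_deed).
But premise 10, F(flag_deed), means O(¬flag_deed).
We now have both O(flag_deed) and O(¬flag_deed) — flag_deed is simultaneously obligatory and forbidden, violating the D-axiom.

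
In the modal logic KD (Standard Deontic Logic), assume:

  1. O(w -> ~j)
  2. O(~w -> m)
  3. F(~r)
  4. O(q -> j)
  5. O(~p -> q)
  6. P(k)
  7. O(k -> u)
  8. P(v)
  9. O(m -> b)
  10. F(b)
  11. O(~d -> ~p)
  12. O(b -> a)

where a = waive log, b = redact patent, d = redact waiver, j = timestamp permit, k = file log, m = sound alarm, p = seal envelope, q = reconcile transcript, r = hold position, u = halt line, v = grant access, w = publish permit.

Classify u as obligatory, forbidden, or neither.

Neither

Premise 7 is O(k -> u), but O(k) is not derivable from the premises (the permission P(k) asserts only ~O(~k), not O(k)), so it does not yield O(u).
No premise or chain of K-axiom applications forces O(u), and none forces O(~u). So u is neither obligatory nor forbidden under these norms.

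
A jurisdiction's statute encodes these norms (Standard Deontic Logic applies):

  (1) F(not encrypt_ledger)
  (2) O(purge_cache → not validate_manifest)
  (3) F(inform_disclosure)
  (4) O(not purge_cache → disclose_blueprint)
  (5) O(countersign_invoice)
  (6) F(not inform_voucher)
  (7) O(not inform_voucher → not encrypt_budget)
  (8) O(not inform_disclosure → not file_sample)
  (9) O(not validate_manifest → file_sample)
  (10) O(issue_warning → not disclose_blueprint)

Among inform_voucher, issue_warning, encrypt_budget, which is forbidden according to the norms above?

issue_warning

Premise 3, F(inform_disclosure), is equivalent to O(not inform_disclosure).
With premise 8, O(not inform_disclosure → not file_sample), the K-axiom yields O(not file_sample).
Premise 9, O(not validate_manifest → file_sample), contraposes to O(not file_sample → validate_manifest); with O(not file_sample) we get O(validate_manifest).
Premise 2 is O(purge_cache → not validate_manifest); contrapositively O(validate_manifest → not purge_cache). Since O(validate_manifest) holds, K gives O(not purge_cache).
With premise 4, O(not purge_cache → disclose_blueprint), the K-axiom yields O(disclose_blueprint).
Premise 10 is O(issue_warning → not disclose_blueprint); contrapositively O(disclose_blueprint → not issue_warning). Since O(disclose_blueprint) holds, K gives O(not issue_warning).
So O(not issue_warning) holds, i.e. issue_warning is forbidden. None of the other listed options is forbidden under the premises.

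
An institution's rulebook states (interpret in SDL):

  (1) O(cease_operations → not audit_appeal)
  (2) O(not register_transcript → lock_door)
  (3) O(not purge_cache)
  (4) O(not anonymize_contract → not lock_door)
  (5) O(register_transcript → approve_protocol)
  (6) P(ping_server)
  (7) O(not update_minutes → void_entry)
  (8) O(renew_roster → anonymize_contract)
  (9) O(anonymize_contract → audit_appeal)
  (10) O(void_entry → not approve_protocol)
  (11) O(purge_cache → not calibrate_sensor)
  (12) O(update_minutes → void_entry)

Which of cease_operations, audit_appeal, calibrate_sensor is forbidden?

By case analysis on not update_minutes: premise 7 gives O(not update_minutes → void_entry) and premise 12 gives O(update_minutes → void_entry), so O(void_entry) either way.
Premise 10 is O(void_entry → not approve_protocol); since O(void_entry), deontic closure gives O(not approve_protocol).
Premise 5 is O(register_transcript → approve_protocol); contrapositively O(not approve_protocol → not register_transcript). Since O(not approve_protocol) holds, K gives O(not register_transcript).
Premise 2 is O(not register_transcript → lock_door); since O(not register_transcript), deontic closure gives O(lock_door).
The contrapositive of premise 4 (O(not anonymize_contract → not lock_door)) is O(lock_door → anonymize_contract), and O(lock_door) is already established, so O(anonymize_contract).
Applying K to premise 9 (O(anonymize_contract → audit_appeal)) and O(anonymize_contract) yields O(audit_appeal).
Premise 1, O(cease_operations → not audit_appeal), contraposes to O(audit_appeal → not cease_operations); with O(audit_appeal) we get O(not cease_operations).
So O(not cease_operations) holds, i.e. cease_operations is forbidden. None of the other listed options is forbidden under the premises.

cease_operations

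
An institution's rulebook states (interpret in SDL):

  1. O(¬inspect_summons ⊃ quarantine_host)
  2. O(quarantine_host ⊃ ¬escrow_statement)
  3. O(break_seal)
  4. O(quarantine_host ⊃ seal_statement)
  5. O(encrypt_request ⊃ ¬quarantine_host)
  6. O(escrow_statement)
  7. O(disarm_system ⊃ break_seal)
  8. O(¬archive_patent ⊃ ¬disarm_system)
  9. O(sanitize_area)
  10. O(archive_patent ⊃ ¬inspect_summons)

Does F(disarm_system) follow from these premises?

Yes

From premise 6 we have O(escrow_statement).
The contrapositive of premise 2 (O(quarantine_host ⊃ ¬escrow_statement)) is O(escrow_statement ⊃ ¬quarantine_host), and O(escrow_statement) is already established, so O(¬quarantine_host).
Premise 1, O(¬inspect_summons ⊃ quarantine_host), contraposes to O(¬quarantine_host ⊃ inspect_summons); with O(¬quarantine_host) we get O(inspect_summons).
The contrapositive of premise 10 (O(archive_patent ⊃ ¬inspect_summons)) is O(inspect_summons ⊃ ¬archive_patent), and O(inspect_summons) is already established, so O(¬archive_patent).
With premise 8, O(¬archive_patent ⊃ ¬disarm_system), the K-axiom yields O(¬disarm_system).
Premises 3, 4, 5, 7, 9 do not contribute to this derivation.
So O(¬disarm_system) holds, i.e. F(disarm_system). The claim follows.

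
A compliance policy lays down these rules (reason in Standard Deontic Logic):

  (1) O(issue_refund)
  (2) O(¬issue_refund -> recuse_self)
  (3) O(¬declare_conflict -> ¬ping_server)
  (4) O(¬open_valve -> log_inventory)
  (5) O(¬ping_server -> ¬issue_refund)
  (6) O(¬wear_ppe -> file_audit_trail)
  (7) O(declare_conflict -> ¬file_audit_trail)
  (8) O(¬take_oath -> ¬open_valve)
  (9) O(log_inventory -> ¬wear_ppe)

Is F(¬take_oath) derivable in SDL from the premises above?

Yes

From premise 1 we have O(issue_refund).
The contrapositive of premise 5 (O(¬ping_server -> ¬issue_refund)) is O(issue_refund -> ping_server), and O(issue_refund) is already established, so O(ping_server).
Premise 3 is O(¬declare_conflict -> ¬ping_server); contrapositively O(ping_server -> declare_conflict). Since O(ping_server) holds, K gives O(declare_conflict).
With premise 7, O(declare_conflict -> ¬file_audit_trail), the K-axiom yields O(¬file_audit_trail).
The contrapositive of premise 6 (O(¬wear_ppe -> file_audit_trail)) is O(¬file_audit_trail -> wear_ppe), and O(¬file_audit_trail) is already established, so O(wear_ppe).
Premise 9 is O(log_inventory -> ¬wear_ppe); contrapositively O(wear_ppe -> ¬log_inventory). Since O(wear_ppe) holds, K gives O(¬log_inventory).
Premise 4 is O(¬open_valve -> log_inventory); contrapositively O(¬log_inventory -> open_valve). Since O(¬log_inventory) holds, K gives O(open_valve).
Premise 8 is O(¬take_oath -> ¬open_valve); contrapositively O(open_valve -> take_oath). Since O(open_valve) holds, K gives O(take_oath).
Premise 2 does not contribute to this derivation.
So O(take_oath) holds, i.e. F(¬take_oath). The claim follows.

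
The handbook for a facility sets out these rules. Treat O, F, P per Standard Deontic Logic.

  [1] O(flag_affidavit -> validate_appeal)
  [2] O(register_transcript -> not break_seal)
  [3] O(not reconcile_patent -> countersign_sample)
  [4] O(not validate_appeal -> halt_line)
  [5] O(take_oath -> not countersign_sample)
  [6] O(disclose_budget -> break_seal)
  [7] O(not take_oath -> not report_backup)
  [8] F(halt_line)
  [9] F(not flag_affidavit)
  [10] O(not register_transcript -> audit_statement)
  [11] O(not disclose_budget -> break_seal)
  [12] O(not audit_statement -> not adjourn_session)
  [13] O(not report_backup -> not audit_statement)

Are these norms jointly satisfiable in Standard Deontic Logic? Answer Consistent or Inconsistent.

Consistent

Premise 4 is O(not validate_appeal -> halt_line), but O(not validate_appeal) is not derivable from the premises, so it does not yield O(halt_line).
So O(halt_line) is not derivable, and the apparent clash with O(not halt_line) does not arise.
A world satisfying every obligation exists (e.g. adjourn_session=false, audit_statement=true, break_seal=true, countersign_sample=false, disclose_budget=false, flag_affidavit=true, halt_line=false, reconcile_patent=true, register_transcript=false, report_backup=true, take_oath=true, validate_appeal=true); no atom is both obligatory and forbidden, so the set is consistent.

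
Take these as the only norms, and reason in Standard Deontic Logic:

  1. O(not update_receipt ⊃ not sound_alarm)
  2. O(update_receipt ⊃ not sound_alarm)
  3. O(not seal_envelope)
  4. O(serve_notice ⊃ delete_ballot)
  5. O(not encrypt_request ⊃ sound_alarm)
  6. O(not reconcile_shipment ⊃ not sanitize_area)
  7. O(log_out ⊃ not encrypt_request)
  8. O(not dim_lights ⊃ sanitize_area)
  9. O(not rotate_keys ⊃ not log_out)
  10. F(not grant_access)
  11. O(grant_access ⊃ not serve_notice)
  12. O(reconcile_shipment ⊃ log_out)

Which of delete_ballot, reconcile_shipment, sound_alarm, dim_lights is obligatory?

Premises 2 and 1 cover both cases: O(update_receipt ⊃ not sound_alarm) and O(not update_receipt ⊃ not sound_alarm). Since update_receipt ∨ not update_receipt is a tautology, O(not sound_alarm) follows.
The contrapositive of premise 5 (O(not encrypt_request ⊃ sound_alarm)) is O(not sound_alarm ⊃ encrypt_request), and O(not sound_alarm) is already established, so O(encrypt_request).
The contrapositive of premise 7 (O(log_out ⊃ not encrypt_request)) is O(encrypt_request ⊃ not log_out), and O(encrypt_request) is already established, so O(not log_out).
Premise 12 is O(reconcile_shipment ⊃ log_out); contrapositively O(not log_out ⊃ not reconcile_shipment). Since O(not log_out) holds, K gives O(not reconcile_shipment).
With premise 6, O(not reconcile_shipment ⊃ not sanitize_area), the K-axiom yields O(not sanitize_area).
Premise 8 is O(not dim_lights ⊃ sanitize_area); contrapositively O(not sanitize_area ⊃ dim_lights). Since O(not sanitize_area) holds, K gives O(dim_lights).
So O(dim_lights) holds — dim_lights is obligatory. None of the other listed options is made obligatory by any chain of premises.

dim_lights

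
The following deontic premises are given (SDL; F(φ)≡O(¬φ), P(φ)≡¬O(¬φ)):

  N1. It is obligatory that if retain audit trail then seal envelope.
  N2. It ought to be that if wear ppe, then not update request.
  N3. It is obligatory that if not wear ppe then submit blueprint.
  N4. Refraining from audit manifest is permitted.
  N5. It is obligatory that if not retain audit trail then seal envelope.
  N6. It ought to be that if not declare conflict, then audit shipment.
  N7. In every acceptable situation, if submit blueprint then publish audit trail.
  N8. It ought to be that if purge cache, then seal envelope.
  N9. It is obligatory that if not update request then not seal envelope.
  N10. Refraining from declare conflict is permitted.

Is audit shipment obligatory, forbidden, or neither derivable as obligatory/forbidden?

Premise 6 is O(¬declare_conflict → audit_shipment), but O(¬declare_conflict) is not derivable from the premises (the permission P(¬declare_conflict) asserts only ¬O(declare_conflict), not O(¬declare_conflict)), so it does not yield O(audit_shipment).
No premise or chain of K-axiom applications forces O(audit_shipment), and none forces O(¬audit_shipment). So audit_shipment is neither obligatory nor forbidden under these norms.

Neither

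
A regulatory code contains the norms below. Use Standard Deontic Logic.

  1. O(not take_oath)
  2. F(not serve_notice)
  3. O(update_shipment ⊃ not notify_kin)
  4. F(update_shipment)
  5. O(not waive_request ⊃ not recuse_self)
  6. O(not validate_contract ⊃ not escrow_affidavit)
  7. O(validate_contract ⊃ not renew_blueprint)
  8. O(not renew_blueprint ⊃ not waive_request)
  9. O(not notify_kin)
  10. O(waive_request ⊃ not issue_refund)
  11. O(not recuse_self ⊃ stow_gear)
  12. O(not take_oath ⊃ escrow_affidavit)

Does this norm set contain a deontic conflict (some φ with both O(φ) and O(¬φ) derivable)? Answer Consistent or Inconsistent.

Consistent

Premise 3 is O(update_shipment ⊃ not notify_kin); even if O(not notify_kin) held, inferring O(update_shipment) would be affirming the consequent — invalid.
So O(update_shipment) is not derivable, and the apparent clash with O(not update_shipment) does not arise.
A world satisfying every obligation exists (e.g. escrow_affidavit=true, issue_refund=false, notify_kin=false, recuse_self=false, renew_blueprint=false, serve_notice=true, stow_gear=true, take_oath=false, update_shipment=false, validate_contract=true, waive_request=false); no atom is both obligatory and forbidden, so the set is consistent.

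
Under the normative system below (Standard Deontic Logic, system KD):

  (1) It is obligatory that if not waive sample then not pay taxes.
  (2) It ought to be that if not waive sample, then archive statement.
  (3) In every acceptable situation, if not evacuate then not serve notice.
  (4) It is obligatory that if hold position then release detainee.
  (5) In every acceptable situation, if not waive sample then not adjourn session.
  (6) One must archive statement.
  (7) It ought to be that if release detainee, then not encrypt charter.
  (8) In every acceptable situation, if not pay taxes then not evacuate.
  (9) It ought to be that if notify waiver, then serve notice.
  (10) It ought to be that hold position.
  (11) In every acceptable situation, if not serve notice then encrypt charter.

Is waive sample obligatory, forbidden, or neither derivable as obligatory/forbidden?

Premise 10 gives O(hold_position).
With premise 4, O(hold_position → release_detainee), the K-axiom yields O(release_detainee).
Premise 7 is O(release_detainee → ¬encrypt_charter); since O(release_detainee), deontic closure gives O(¬encrypt_charter).
Premise 11 is O(¬serve_notice → encrypt_charter); contrapositively O(¬encrypt_charter → serve_notice). Since O(¬encrypt_charter) holds, K gives O(serve_notice).
The contrapositive of premise 3 (O(¬evacuate → ¬serve_notice)) is O(serve_notice → evacuate), and O(serve_notice) is already established, so O(evacuate).
Premise 8, O(¬pay_taxes → ¬evacuate), contraposes to O(evacuate → pay_taxes); with O(evacuate) we get O(pay_taxes).
Premise 1, O(¬waive_sample → ¬pay_taxes), contraposes to O(pay_taxes → waive_sample); with O(pay_taxes) we get O(waive_sample).
Premises 2, 5, 6, 9 do not contribute to this derivation.
Hence waive_sample is obligatory.

Obligatory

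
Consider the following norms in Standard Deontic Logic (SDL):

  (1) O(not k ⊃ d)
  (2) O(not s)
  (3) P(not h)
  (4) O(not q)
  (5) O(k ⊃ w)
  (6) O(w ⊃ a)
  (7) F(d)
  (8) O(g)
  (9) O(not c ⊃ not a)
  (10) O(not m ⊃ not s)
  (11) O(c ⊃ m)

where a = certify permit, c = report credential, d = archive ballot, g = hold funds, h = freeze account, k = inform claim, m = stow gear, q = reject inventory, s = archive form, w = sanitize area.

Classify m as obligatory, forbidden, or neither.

Premise 7 is F(d), i.e. O(not d).
Premise 1 is O(not k ⊃ d); contrapositively O(not d ⊃ k). Since O(not d) holds, K gives O(k).
Premise 5 is O(k ⊃ w); since O(k), deontic closure gives O(w).
Applying K to premise 6 (O(w ⊃ a)) and O(w) yields O(a).
The contrapositive of premise 9 (O(not c ⊃ not a)) is O(a ⊃ c), and O(a) is already established, so O(c).
From O(c) and premise 11, O(c ⊃ m), we obtain O(m).
Premises 2, 3, 4, 8, 10 do not contribute to this derivation.
Hence m is obligatory.

Obligatory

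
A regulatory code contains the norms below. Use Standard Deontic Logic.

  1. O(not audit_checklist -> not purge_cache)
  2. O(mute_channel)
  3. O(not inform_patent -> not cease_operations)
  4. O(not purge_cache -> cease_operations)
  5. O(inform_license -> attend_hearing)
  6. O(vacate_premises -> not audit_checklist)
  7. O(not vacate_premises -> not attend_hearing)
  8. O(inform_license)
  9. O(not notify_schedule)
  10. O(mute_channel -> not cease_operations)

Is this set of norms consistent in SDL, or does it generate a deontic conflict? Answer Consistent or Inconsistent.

Inconsistent

Premise 2 states O(mute_channel) outright.
Premise 10 is O(mute_channel -> not cease_operations); since O(mute_channel), deontic closure gives O(not cease_operations).
The contrapositive of premise 4 (O(not purge_cache -> cease_operations)) is O(not cease_operations -> purge_cache), and O(not cease_operations) is already established, so O(purge_cache).
Premise 1, O(not audit_checklist -> not purge_cache), contraposes to O(purge_cache -> audit_checklist); with O(purge_cache) we get O(audit_checklist).
The contrapositive of premise 6 (O(vacate_premises -> not audit_checklist)) is O(audit_checklist -> not vacate_premises), and O(audit_checklist) is already established, so O(not vacate_premises).
Applying K to premise 7 (O(not vacate_premises -> not attend_hearing)) and O(not vacate_premises) yields O(not attend_hearing).
Premise 5, O(inform_license -> attend_hearing), contraposes to O(not attend_hearing -> not inform_license); with O(not attend_hearing) we get O(not inform_license).
However, premise 8 gives O(inform_license).
We now have both O(not inform_license) and O(inform_license) — inform_license is simultaneously obligatory and forbidden, violating the D-axiom.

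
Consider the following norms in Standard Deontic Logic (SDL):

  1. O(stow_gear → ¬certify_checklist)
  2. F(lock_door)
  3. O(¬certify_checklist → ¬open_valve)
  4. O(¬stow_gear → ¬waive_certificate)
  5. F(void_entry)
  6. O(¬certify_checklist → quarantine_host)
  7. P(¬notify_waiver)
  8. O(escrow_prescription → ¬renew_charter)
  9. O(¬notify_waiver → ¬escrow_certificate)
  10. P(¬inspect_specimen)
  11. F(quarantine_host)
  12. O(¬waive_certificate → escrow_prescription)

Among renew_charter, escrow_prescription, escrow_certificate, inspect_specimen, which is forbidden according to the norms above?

renew_charter

F(quarantine_host) at premise 11 means O(¬quarantine_host).
Premise 6 is O(¬certify_checklist → quarantine_host); contrapositively O(¬quarantine_host → certify_checklist). Since O(¬quarantine_host) holds, K gives O(certify_checklist).
Premise 1 is O(stow_gear → ¬certify_checklist); contrapositively O(certify_checklist → ¬stow_gear). Since O(certify_checklist) holds, K gives O(¬stow_gear).
With premise 4, O(¬stow_gear → ¬waive_certificate), the K-axiom yields O(¬waive_certificate).
Premise 12 is O(¬waive_certificate → escrow_prescription); since O(¬waive_certificate), deontic closure gives O(escrow_prescription).
Premise 8 is O(escrow_prescription → ¬renew_charter); since O(escrow_prescription), deontic closure gives O(¬renew_charter).
So O(¬renew_charter) holds, i.e. renew_charter is forbidden. None of the other listed options is forbidden under the premises.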